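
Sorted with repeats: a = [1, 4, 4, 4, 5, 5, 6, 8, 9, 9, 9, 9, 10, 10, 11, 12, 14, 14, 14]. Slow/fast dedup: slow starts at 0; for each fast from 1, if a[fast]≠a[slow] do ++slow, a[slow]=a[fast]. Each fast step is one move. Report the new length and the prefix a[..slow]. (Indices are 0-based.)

(s=0,f=1) a[fast]=4≠a[slow]=1 write a[1]=4 → slow++,fast++
(s=1,f=2) a[fast]=4=a[slow] dup → fast++
(s=1,f=3) a[fast]=4=a[slow] dup → fast++
(s=1,f=4) a[fast]=5≠a[slow]=4 write a[2]=5 → slow++,fast++
(s=2,f=5) a[fast]=5=a[slow] dup → fast++
(s=2,f=6) a[fast]=6≠a[slow]=5 write a[3]=6 → slow++,fast++
(s=3,f=7) a[fast]=8≠a[slow]=6 write a[4]=8 → slow++,fast++
(s=4,f=8) a[fast]=9≠a[slow]=8 write a[5]=9 → slow++,fast++
(s=5,f=9) a[fast]=9=a[slow] dup → fast++
(s=5,f=10) a[fast]=9=a[slow] dup → fast++
(s=5,f=11) a[fast]=9=a[slow] dup → fast++
(s=5,f=12) a[fast]=10≠a[slow]=9 write a[6]=10 → slow++,fast++
(s=6,f=13) a[fast]=10=a[slow] dup → fast++
(s=6,f=14) a[fast]=11≠a[slow]=10 write a[7]=11 → slow++,fast++
(s=7,f=15) a[fast]=12≠a[slow]=11 write a[8]=12 → slow++,fast++
(s=8,f=16) a[fast]=14≠a[slow]=12 write a[9]=14 → slow++,fast++
(s=9,f=17) a[fast]=14=a[slow] dup → fast++
(s=9,f=18) a[fast]=14=a[slow] dup → fast++

length 10; prefix = [1, 4, 5, 6, 8, 9, 10, 11, 12, 14]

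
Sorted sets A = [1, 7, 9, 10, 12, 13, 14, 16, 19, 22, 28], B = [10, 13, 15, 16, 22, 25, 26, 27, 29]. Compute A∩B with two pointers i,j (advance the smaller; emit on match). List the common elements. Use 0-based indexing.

intersection = [10, 13, 16, 22]

[i=0,j=0] 1<10 → i++
[i=1,j=0] 7<10 → i++
[i=2,j=0] 9<10 → i++
[i=3,j=0] 10==10 emit → i++,j++
[i=4,j=1] 12<13 → i++
[i=5,j=1] 13==13 emit → i++,j++
[i=6,j=2] 14<15 → i++
[i=7,j=2] 16>15 → j++
[i=7,j=3] 16==16 emit → i++,j++
[i=8,j=4] 19<22 → i++
[i=9,j=4] 22==22 emit → i++,j++
[i=10,j=5] 28>25 → j++
[i=10,j=6] 28>26 → j++
[i=10,j=7] 28>27 → j++
[i=10,j=8] 28<29 → i++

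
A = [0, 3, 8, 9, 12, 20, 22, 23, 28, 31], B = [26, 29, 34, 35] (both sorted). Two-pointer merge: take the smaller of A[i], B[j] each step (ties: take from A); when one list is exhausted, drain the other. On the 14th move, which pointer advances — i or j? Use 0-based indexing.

j

[i=0,j=0] A[i]=0<=B[j]=26 take 0 → i++
[i=1,j=0] A[i]=3<=B[j]=26 take 3 → i++
[i=2,j=0] A[i]=8<=B[j]=26 take 8 → i++
[i=3,j=0] A[i]=9<=B[j]=26 take 9 → i++
[i=4,j=0] A[i]=12<=B[j]=26 take 12 → i++
[i=5,j=0] A[i]=20<=B[j]=26 take 20 → i++
[i=6,j=0] A[i]=22<=B[j]=26 take 22 → i++
[i=7,j=0] A[i]=23<=B[j]=26 take 23 → i++
[i=8,j=0] A[i]=28>B[j]=26 take 26 → j++
[i=8,j=1] A[i]=28<=B[j]=29 take 28 → i++
[i=9,j=1] A[i]=31>B[j]=29 take 29 → j++
[i=9,j=2] A[i]=31<=B[j]=34 take 31 → i++
[i=10,j=2] A done, take B[j]=34 → j++
[i=10,j=3] A done, take B[j]=35 → j++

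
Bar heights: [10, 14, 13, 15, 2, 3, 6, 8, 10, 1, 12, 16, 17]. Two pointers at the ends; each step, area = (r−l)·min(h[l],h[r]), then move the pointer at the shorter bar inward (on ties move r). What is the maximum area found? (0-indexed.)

max area = 154

l=0 r=12: min(10,17)*12=120 best=120 *, l++
l=1 r=12: min(14,17)*11=154 best=154 *, l++
l=2 r=12: min(13,17)*10=130 best=154, l++
l=3 r=12: min(15,17)*9=135 best=154, l++
l=4 r=12: min(2,17)*8=16 best=154, l++
l=5 r=12: min(3,17)*7=21 best=154, l++
l=6 r=12: min(6,17)*6=36 best=154, l++
l=7 r=12: min(8,17)*5=40 best=154, l++
l=8 r=12: min(10,17)*4=40 best=154, l++
l=9 r=12: min(1,17)*3=3 best=154, l++
l=10 r=12: min(12,17)*2=24 best=154, l++
l=11 r=12: min(16,17)*1=16 best=154, l++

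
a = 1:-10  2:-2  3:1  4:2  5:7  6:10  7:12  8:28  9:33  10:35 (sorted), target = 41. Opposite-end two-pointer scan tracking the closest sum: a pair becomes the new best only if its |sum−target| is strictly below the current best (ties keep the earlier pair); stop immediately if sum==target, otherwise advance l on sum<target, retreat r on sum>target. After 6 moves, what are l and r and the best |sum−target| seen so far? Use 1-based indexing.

l=6, r=9, best |Δ|=1

l=1 r=10: -10+35=25 d=16 *, l++
l=2 r=10: -2+35=33 d=8 *, l++
l=3 r=10: 1+35=36 d=5 *, l++
l=4 r=10: 2+35=37 d=4 *, l++
l=5 r=10: 7+35=42 d=1 *, r--
l=5 r=9: 7+33=40 d=1, l++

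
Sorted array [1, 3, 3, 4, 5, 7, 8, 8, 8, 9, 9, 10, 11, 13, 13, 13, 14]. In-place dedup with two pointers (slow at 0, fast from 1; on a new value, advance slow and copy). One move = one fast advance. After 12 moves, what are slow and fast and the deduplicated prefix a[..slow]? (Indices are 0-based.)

slow=8, fast=13, prefix=[1, 3, 4, 5, 7, 8, 9, 10, 11]

(s=0,f=1) a[fast]=3≠a[slow]=1 write a[1]=3 → slow++,fast++
(s=1,f=2) a[fast]=3=a[slow] dup → fast++
(s=1,f=3) a[fast]=4≠a[slow]=3 write a[2]=4 → slow++,fast++
(s=2,f=4) a[fast]=5≠a[slow]=4 write a[3]=5 → slow++,fast++
(s=3,f=5) a[fast]=7≠a[slow]=5 write a[4]=7 → slow++,fast++
(s=4,f=6) a[fast]=8≠a[slow]=7 write a[5]=8 → slow++,fast++
(s=5,f=7) a[fast]=8=a[slow] dup → fast++
(s=5,f=8) a[fast]=8=a[slow] dup → fast++
(s=5,f=9) a[fast]=9≠a[slow]=8 write a[6]=9 → slow++,fast++
(s=6,f=10) a[fast]=9=a[slow] dup → fast++
(s=6,f=11) a[fast]=10≠a[slow]=9 write a[7]=10 → slow++,fast++
(s=7,f=12) a[fast]=11≠a[slow]=10 write a[8]=11 → slow++,fast++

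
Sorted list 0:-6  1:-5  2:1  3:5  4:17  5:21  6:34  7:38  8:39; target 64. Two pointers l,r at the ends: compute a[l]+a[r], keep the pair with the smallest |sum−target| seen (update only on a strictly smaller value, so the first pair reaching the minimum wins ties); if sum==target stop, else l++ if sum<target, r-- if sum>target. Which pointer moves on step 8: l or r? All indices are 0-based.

r

[0,8] -6+39=33 d=31 * → l++
[1,8] -5+39=34 d=30 * → l++
[2,8] 1+39=40 d=24 * → l++
[3,8] 5+39=44 d=20 * → l++
[4,8] 17+39=56 d=8 * → l++
[5,8] 21+39=60 d=4 * → l++
[6,8] 34+39=73 d=9 → r--
[6,7] 34+38=72 d=8 → r--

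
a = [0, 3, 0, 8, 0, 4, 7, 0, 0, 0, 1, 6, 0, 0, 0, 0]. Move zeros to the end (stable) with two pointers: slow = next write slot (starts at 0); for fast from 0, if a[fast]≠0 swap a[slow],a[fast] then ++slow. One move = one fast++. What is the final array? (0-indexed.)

[3, 8, 4, 7, 1, 6, 0, 0, 0, 0, 0, 0, 0, 0, 0, 0]

slow=0 fast=0: a[fast]=0, fast++
slow=0 fast=1: a[fast]=3≠0 swap→a[0]=3, slow++,fast++
slow=1 fast=2: a[fast]=0, fast++
slow=1 fast=3: a[fast]=8≠0 swap→a[1]=8, slow++,fast++
slow=2 fast=4: a[fast]=0, fast++
slow=2 fast=5: a[fast]=4≠0 swap→a[2]=4, slow++,fast++
slow=3 fast=6: a[fast]=7≠0 swap→a[3]=7, slow++,fast++
slow=4 fast=7: a[fast]=0, fast++
slow=4 fast=8: a[fast]=0, fast++
slow=4 fast=9: a[fast]=0, fast++
slow=4 fast=10: a[fast]=1≠0 swap→a[4]=1, slow++,fast++
slow=5 fast=11: a[fast]=6≠0 swap→a[5]=6, slow++,fast++
slow=6 fast=12: a[fast]=0, fast++
slow=6 fast=13: a[fast]=0, fast++
slow=6 fast=14: a[fast]=0, fast++
slow=6 fast=15: a[fast]=0, fast++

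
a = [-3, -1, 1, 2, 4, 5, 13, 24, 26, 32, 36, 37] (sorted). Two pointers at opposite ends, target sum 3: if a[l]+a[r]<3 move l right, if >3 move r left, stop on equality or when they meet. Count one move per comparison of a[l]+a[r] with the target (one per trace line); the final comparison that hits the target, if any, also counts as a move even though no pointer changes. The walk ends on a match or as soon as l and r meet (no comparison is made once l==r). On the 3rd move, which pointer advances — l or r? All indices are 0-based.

r

[0,11] -3+37=34 >3 → r--
[0,10] -3+36=33 >3 → r--
[0,9] -3+32=29 >3 → r--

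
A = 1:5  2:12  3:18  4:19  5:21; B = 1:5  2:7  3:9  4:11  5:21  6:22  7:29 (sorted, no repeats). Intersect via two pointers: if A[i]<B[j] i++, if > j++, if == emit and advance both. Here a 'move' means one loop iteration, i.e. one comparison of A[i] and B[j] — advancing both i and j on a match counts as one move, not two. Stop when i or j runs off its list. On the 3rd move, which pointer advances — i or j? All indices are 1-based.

i=1 j=1: 5==5 emit, i++,j++
i=2 j=2: 12>7, j++
i=2 j=3: 12>9, j++

j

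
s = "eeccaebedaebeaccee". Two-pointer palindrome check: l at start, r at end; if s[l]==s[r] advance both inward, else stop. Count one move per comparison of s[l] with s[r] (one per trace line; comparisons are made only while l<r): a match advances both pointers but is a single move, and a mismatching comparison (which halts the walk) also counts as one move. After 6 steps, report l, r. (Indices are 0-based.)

[0,17] 'e'=='e' → l++,r--
[1,16] 'e'=='e' → l++,r--
[2,15] 'c'=='c' → l++,r--
[3,14] 'c'=='c' → l++,r--
[4,13] 'a'=='a' → l++,r--
[5,12] 'e'=='e' → l++,r--

l=6, r=11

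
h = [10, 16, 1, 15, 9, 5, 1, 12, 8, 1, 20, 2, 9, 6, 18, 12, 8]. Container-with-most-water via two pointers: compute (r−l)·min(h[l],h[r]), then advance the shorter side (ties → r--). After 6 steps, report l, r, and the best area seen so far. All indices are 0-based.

l=0 r=16: min(10,8)*16=128 best=128 *, r--
l=0 r=15: min(10,12)*15=150 best=150 *, l++
l=1 r=15: min(16,12)*14=168 best=168 *, r--
l=1 r=14: min(16,18)*13=208 best=208 *, l++
l=2 r=14: min(1,18)*12=12 best=208, l++
l=3 r=14: min(15,18)*11=165 best=208, l++

l=4, r=14, best area=208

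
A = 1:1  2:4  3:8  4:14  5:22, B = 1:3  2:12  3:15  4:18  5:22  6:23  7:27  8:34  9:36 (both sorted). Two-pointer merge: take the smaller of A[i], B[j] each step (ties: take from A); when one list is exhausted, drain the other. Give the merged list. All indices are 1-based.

i=1 j=1: A[i]=1<=B[j]=3 take 1, i++
i=2 j=1: A[i]=4>B[j]=3 take 3, j++
i=2 j=2: A[i]=4<=B[j]=12 take 4, i++
i=3 j=2: A[i]=8<=B[j]=12 take 8, i++
i=4 j=2: A[i]=14>B[j]=12 take 12, j++
i=4 j=3: A[i]=14<=B[j]=15 take 14, i++
i=5 j=3: A[i]=22>B[j]=15 take 15, j++
i=5 j=4: A[i]=22>B[j]=18 take 18, j++
i=5 j=5: A[i]=22<=B[j]=22 take 22, i++
i=6 j=5: A done, take B[j]=22, j++
i=6 j=6: A done, take B[j]=23, j++
i=6 j=7: A done, take B[j]=27, j++
i=6 j=8: A done, take B[j]=34, j++
i=6 j=9: A done, take B[j]=36, j++

[1, 3, 4, 8, 12, 14, 15, 18, 22, 22, 23, 27, 34, 36]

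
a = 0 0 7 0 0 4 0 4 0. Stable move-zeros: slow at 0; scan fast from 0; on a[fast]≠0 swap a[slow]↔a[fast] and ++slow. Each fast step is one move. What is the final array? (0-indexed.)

slow=0 fast=0: a[fast]=0, fast++
slow=0 fast=1: a[fast]=0, fast++
slow=0 fast=2: a[fast]=7≠0 swap→a[0]=7, slow++,fast++
slow=1 fast=3: a[fast]=0, fast++
slow=1 fast=4: a[fast]=0, fast++
slow=1 fast=5: a[fast]=4≠0 swap→a[1]=4, slow++,fast++
slow=2 fast=6: a[fast]=0, fast++
slow=2 fast=7: a[fast]=4≠0 swap→a[2]=4, slow++,fast++
slow=3 fast=8: a[fast]=0, fast++

[7, 4, 4, 0, 0, 0, 0, 0, 0]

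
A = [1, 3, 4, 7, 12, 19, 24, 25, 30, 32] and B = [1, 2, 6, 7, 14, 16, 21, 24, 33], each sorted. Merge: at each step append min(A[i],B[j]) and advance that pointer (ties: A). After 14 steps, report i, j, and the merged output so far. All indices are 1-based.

i=1 j=1: A[i]=1<=B[j]=1 take 1, i++
i=2 j=1: A[i]=3>B[j]=1 take 1, j++
i=2 j=2: A[i]=3>B[j]=2 take 2, j++
i=2 j=3: A[i]=3<=B[j]=6 take 3, i++
i=3 j=3: A[i]=4<=B[j]=6 take 4, i++
i=4 j=3: A[i]=7>B[j]=6 take 6, j++
i=4 j=4: A[i]=7<=B[j]=7 take 7, i++
i=5 j=4: A[i]=12>B[j]=7 take 7, j++
i=5 j=5: A[i]=12<=B[j]=14 take 12, i++
i=6 j=5: A[i]=19>B[j]=14 take 14, j++
i=6 j=6: A[i]=19>B[j]=16 take 16, j++
i=6 j=7: A[i]=19<=B[j]=21 take 19, i++
i=7 j=7: A[i]=24>B[j]=21 take 21, j++
i=7 j=8: A[i]=24<=B[j]=24 take 24, i++

i=8, j=8, merged so far=[1, 1, 2, 3, 4, 6, 7, 7, 12, 14, 16, 19, 21, 24]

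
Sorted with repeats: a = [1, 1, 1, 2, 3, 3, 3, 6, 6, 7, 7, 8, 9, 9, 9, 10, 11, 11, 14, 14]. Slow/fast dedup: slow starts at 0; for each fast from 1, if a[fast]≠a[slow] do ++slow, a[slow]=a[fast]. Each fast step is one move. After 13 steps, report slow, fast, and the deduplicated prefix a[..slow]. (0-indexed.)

slow=6, fast=14, prefix=[1, 2, 3, 6, 7, 8, 9]

slow=0 fast=1: a[fast]=1=a[slow] dup, fast++
slow=0 fast=2: a[fast]=1=a[slow] dup, fast++
slow=0 fast=3: a[fast]=2≠a[slow]=1 write a[1]=2, slow++,fast++
slow=1 fast=4: a[fast]=3≠a[slow]=2 write a[2]=3, slow++,fast++
slow=2 fast=5: a[fast]=3=a[slow] dup, fast++
slow=2 fast=6: a[fast]=3=a[slow] dup, fast++
slow=2 fast=7: a[fast]=6≠a[slow]=3 write a[3]=6, slow++,fast++
slow=3 fast=8: a[fast]=6=a[slow] dup, fast++
slow=3 fast=9: a[fast]=7≠a[slow]=6 write a[4]=7, slow++,fast++
slow=4 fast=10: a[fast]=7=a[slow] dup, fast++
slow=4 fast=11: a[fast]=8≠a[slow]=7 write a[5]=8, slow++,fast++
slow=5 fast=12: a[fast]=9≠a[slow]=8 write a[6]=9, slow++,fast++
slow=6 fast=13: a[fast]=9=a[slow] dup, fast++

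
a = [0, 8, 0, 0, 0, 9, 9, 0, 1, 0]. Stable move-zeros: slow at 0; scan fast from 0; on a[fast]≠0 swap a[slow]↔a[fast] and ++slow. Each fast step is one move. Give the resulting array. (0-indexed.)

slow=0 fast=0: a[fast]=0, fast++
slow=0 fast=1: a[fast]=8≠0 swap→a[0]=8, slow++,fast++
slow=1 fast=2: a[fast]=0, fast++
slow=1 fast=3: a[fast]=0, fast++
slow=1 fast=4: a[fast]=0, fast++
slow=1 fast=5: a[fast]=9≠0 swap→a[1]=9, slow++,fast++
slow=2 fast=6: a[fast]=9≠0 swap→a[2]=9, slow++,fast++
slow=3 fast=7: a[fast]=0, fast++
slow=3 fast=8: a[fast]=1≠0 swap→a[3]=1, slow++,fast++
slow=4 fast=9: a[fast]=0, fast++

[8, 9, 9, 1, 0, 0, 0, 0, 0, 0]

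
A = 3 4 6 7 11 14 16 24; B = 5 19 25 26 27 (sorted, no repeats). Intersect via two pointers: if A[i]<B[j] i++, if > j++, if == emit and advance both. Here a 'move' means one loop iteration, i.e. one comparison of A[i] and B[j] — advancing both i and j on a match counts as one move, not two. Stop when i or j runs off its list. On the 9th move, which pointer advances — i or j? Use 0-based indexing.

i=0 j=0: 3<5, i++
i=1 j=0: 4<5, i++
i=2 j=0: 6>5, j++
i=2 j=1: 6<19, i++
i=3 j=1: 7<19, i++
i=4 j=1: 11<19, i++
i=5 j=1: 14<19, i++
i=6 j=1: 16<19, i++
i=7 j=1: 24>19, j++

j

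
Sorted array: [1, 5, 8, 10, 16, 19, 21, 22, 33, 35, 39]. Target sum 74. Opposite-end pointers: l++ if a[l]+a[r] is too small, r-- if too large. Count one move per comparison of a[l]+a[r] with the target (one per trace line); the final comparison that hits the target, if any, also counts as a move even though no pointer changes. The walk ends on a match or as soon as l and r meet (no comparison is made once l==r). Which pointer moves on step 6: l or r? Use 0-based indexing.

[0,10] 1+39=40 <74 → l++
[1,10] 5+39=44 <74 → l++
[2,10] 8+39=47 <74 → l++
[3,10] 10+39=49 <74 → l++
[4,10] 16+39=55 <74 → l++
[5,10] 19+39=58 <74 → l++

l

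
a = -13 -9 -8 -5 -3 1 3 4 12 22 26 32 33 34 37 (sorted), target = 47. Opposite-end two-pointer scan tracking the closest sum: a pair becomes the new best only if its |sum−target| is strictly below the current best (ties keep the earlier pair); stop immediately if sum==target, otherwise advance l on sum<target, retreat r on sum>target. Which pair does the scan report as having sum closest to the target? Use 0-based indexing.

pair (12, 34) with sum 46 (|Δ|=1)

l=0 r=14: -13+37=24 d=23 *, l++
l=1 r=14: -9+37=28 d=19 *, l++
l=2 r=14: -8+37=29 d=18 *, l++
l=3 r=14: -5+37=32 d=15 *, l++
l=4 r=14: -3+37=34 d=13 *, l++
l=5 r=14: 1+37=38 d=9 *, l++
l=6 r=14: 3+37=40 d=7 *, l++
l=7 r=14: 4+37=41 d=6 *, l++
l=8 r=14: 12+37=49 d=2 *, r--
l=8 r=13: 12+34=46 d=1 *, l++
l=9 r=13: 22+34=56 d=9, r--
l=9 r=12: 22+33=55 d=8, r--
l=9 r=11: 22+32=54 d=7, r--
l=9 r=10: 22+26=48 d=1, r--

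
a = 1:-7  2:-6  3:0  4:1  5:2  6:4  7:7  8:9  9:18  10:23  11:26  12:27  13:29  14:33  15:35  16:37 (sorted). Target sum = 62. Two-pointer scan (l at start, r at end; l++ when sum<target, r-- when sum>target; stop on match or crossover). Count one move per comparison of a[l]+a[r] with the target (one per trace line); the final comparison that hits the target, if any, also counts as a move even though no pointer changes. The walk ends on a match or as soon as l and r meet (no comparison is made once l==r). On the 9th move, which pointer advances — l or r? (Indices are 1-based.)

l

l=1 r=16: -7+37=30 <62, l++
l=2 r=16: -6+37=31 <62, l++
l=3 r=16: 0+37=37 <62, l++
l=4 r=16: 1+37=38 <62, l++
l=5 r=16: 2+37=39 <62, l++
l=6 r=16: 4+37=41 <62, l++
l=7 r=16: 7+37=44 <62, l++
l=8 r=16: 9+37=46 <62, l++
l=9 r=16: 18+37=55 <62, l++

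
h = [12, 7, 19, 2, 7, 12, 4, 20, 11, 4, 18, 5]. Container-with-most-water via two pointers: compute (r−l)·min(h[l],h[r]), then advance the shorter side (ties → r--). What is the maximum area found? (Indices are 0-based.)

max area = 144

[0,11] min(12,5)*11=55 best=55 * → r--
[0,10] min(12,18)*10=120 best=120 * → l++
[1,10] min(7,18)*9=63 best=120 → l++
[2,10] min(19,18)*8=144 best=144 * → r--
[2,9] min(19,4)*7=28 best=144 → r--
[2,8] min(19,11)*6=66 best=144 → r--
[2,7] min(19,20)*5=95 best=144 → l++
[3,7] min(2,20)*4=8 best=144 → l++
[4,7] min(7,20)*3=21 best=144 → l++
[5,7] min(12,20)*2=24 best=144 → l++
[6,7] min(4,20)*1=4 best=144 → l++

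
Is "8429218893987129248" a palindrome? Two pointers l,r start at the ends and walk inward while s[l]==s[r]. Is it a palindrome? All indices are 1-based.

not a palindrome (mismatch at 7,13)

l=1 r=19: '8'=='8', l++,r--
l=2 r=18: '4'=='4', l++,r--
l=3 r=17: '2'=='2', l++,r--
l=4 r=16: '9'=='9', l++,r--
l=5 r=15: '2'=='2', l++,r--
l=6 r=14: '1'=='1', l++,r--
l=7 r=13: '8'!='7', stop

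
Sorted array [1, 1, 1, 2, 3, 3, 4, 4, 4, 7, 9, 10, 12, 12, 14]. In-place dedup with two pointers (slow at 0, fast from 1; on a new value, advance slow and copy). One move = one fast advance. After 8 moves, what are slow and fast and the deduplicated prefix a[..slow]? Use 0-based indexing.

slow=3, fast=9, prefix=[1, 2, 3, 4]

(s=0,f=1) a[fast]=1=a[slow] dup → fast++
(s=0,f=2) a[fast]=1=a[slow] dup → fast++
(s=0,f=3) a[fast]=2≠a[slow]=1 write a[1]=2 → slow++,fast++
(s=1,f=4) a[fast]=3≠a[slow]=2 write a[2]=3 → slow++,fast++
(s=2,f=5) a[fast]=3=a[slow] dup → fast++
(s=2,f=6) a[fast]=4≠a[slow]=3 write a[3]=4 → slow++,fast++
(s=3,f=7) a[fast]=4=a[slow] dup → fast++
(s=3,f=8) a[fast]=4=a[slow] dup → fast++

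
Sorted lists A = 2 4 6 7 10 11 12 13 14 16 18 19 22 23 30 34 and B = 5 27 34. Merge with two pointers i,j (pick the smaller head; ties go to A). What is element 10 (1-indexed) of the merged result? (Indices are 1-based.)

merged[10] = 14

i=1 j=1: A[i]=2<=B[j]=5 take 2, i++
i=2 j=1: A[i]=4<=B[j]=5 take 4, i++
i=3 j=1: A[i]=6>B[j]=5 take 5, j++
i=3 j=2: A[i]=6<=B[j]=27 take 6, i++
i=4 j=2: A[i]=7<=B[j]=27 take 7, i++
i=5 j=2: A[i]=10<=B[j]=27 take 10, i++
i=6 j=2: A[i]=11<=B[j]=27 take 11, i++
i=7 j=2: A[i]=12<=B[j]=27 take 12, i++
i=8 j=2: A[i]=13<=B[j]=27 take 13, i++
i=9 j=2: A[i]=14<=B[j]=27 take 14, i++
i=10 j=2: A[i]=16<=B[j]=27 take 16, i++
i=11 j=2: A[i]=18<=B[j]=27 take 18, i++
i=12 j=2: A[i]=19<=B[j]=27 take 19, i++
i=13 j=2: A[i]=22<=B[j]=27 take 22, i++
i=14 j=2: A[i]=23<=B[j]=27 take 23, i++
i=15 j=2: A[i]=30>B[j]=27 take 27, j++
i=15 j=3: A[i]=30<=B[j]=34 take 30, i++
i=16 j=3: A[i]=34<=B[j]=34 take 34, i++
i=17 j=3: A done, take B[j]=34, j++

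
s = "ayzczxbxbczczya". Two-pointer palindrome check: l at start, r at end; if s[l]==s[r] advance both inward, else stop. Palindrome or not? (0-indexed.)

not a palindrome (mismatch at 5,9)

l=0 r=14: 'a'=='a', l++,r--
l=1 r=13: 'y'=='y', l++,r--
l=2 r=12: 'z'=='z', l++,r--
l=3 r=11: 'c'=='c', l++,r--
l=4 r=10: 'z'=='z', l++,r--
l=5 r=9: 'x'!='c', stop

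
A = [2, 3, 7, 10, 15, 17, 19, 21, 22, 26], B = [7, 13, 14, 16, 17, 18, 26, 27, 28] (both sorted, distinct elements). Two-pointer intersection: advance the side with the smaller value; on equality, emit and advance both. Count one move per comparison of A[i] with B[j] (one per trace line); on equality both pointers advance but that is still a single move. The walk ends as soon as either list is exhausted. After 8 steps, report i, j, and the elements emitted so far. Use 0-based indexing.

[i=0,j=0] 2<7 → i++
[i=1,j=0] 3<7 → i++
[i=2,j=0] 7==7 emit → i++,j++
[i=3,j=1] 10<13 → i++
[i=4,j=1] 15>13 → j++
[i=4,j=2] 15>14 → j++
[i=4,j=3] 15<16 → i++
[i=5,j=3] 17>16 → j++

i=5, j=4, emitted=[7]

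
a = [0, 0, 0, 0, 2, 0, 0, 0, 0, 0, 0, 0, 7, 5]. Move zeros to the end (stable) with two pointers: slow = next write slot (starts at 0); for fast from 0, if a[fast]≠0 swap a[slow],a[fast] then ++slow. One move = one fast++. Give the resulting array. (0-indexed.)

[2, 7, 5, 0, 0, 0, 0, 0, 0, 0, 0, 0, 0, 0]

(s=0,f=0) a[fast]=0 → fast++
(s=0,f=1) a[fast]=0 → fast++
(s=0,f=2) a[fast]=0 → fast++
(s=0,f=3) a[fast]=0 → fast++
(s=0,f=4) a[fast]=2≠0 swap→a[0]=2 → slow++,fast++
(s=1,f=5) a[fast]=0 → fast++
(s=1,f=6) a[fast]=0 → fast++
(s=1,f=7) a[fast]=0 → fast++
(s=1,f=8) a[fast]=0 → fast++
(s=1,f=9) a[fast]=0 → fast++
(s=1,f=10) a[fast]=0 → fast++
(s=1,f=11) a[fast]=0 → fast++
(s=1,f=12) a[fast]=7≠0 swap→a[1]=7 → slow++,fast++
(s=2,f=13) a[fast]=5≠0 swap→a[2]=5 → slow++,fast++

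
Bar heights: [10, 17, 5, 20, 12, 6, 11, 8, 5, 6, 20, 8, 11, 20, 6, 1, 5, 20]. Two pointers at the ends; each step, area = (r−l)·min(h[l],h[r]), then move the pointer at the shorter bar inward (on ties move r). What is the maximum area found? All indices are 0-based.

[0,17] min(10,20)*17=170 best=170 * → l++
[1,17] min(17,20)*16=272 best=272 * → l++
[2,17] min(5,20)*15=75 best=272 → l++
[3,17] min(20,20)*14=280 best=280 * → r--
[3,16] min(20,5)*13=65 best=280 → r--
[3,15] min(20,1)*12=12 best=280 → r--
[3,14] min(20,6)*11=66 best=280 → r--
[3,13] min(20,20)*10=200 best=280 → r--
[3,12] min(20,11)*9=99 best=280 → r--
[3,11] min(20,8)*8=64 best=280 → r--
[3,10] min(20,20)*7=140 best=280 → r--
[3,9] min(20,6)*6=36 best=280 → r--
[3,8] min(20,5)*5=25 best=280 → r--
[3,7] min(20,8)*4=32 best=280 → r--
[3,6] min(20,11)*3=33 best=280 → r--
[3,5] min(20,6)*2=12 best=280 → r--
[3,4] min(20,12)*1=12 best=280 → r--

max area = 280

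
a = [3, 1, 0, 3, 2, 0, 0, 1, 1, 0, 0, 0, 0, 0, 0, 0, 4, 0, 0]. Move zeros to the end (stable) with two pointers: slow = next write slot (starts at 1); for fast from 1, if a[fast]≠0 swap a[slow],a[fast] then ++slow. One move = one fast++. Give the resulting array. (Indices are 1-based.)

slow=1 fast=1: a[fast]=3≠0 swap→a[1]=3, slow++,fast++
slow=2 fast=2: a[fast]=1≠0 swap→a[2]=1, slow++,fast++
slow=3 fast=3: a[fast]=0, fast++
slow=3 fast=4: a[fast]=3≠0 swap→a[3]=3, slow++,fast++
slow=4 fast=5: a[fast]=2≠0 swap→a[4]=2, slow++,fast++
slow=5 fast=6: a[fast]=0, fast++
slow=5 fast=7: a[fast]=0, fast++
slow=5 fast=8: a[fast]=1≠0 swap→a[5]=1, slow++,fast++
slow=6 fast=9: a[fast]=1≠0 swap→a[6]=1, slow++,fast++
slow=7 fast=10: a[fast]=0, fast++
slow=7 fast=11: a[fast]=0, fast++
slow=7 fast=12: a[fast]=0, fast++
slow=7 fast=13: a[fast]=0, fast++
slow=7 fast=14: a[fast]=0, fast++
slow=7 fast=15: a[fast]=0, fast++
slow=7 fast=16: a[fast]=0, fast++
slow=7 fast=17: a[fast]=4≠0 swap→a[7]=4, slow++,fast++
slow=8 fast=18: a[fast]=0, fast++
slow=8 fast=19: a[fast]=0, fast++

[3, 1, 3, 2, 1, 1, 4, 0, 0, 0, 0, 0, 0, 0, 0, 0, 0, 0, 0]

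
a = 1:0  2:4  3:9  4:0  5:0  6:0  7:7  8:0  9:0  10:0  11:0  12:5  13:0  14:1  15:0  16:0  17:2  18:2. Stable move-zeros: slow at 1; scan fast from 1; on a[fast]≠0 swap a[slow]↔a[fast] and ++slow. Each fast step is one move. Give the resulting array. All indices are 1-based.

[4, 9, 7, 5, 1, 2, 2, 0, 0, 0, 0, 0, 0, 0, 0, 0, 0, 0]

(s=1,f=1) a[fast]=0 → fast++
(s=1,f=2) a[fast]=4≠0 swap→a[1]=4 → slow++,fast++
(s=2,f=3) a[fast]=9≠0 swap→a[2]=9 → slow++,fast++
(s=3,f=4) a[fast]=0 → fast++
(s=3,f=5) a[fast]=0 → fast++
(s=3,f=6) a[fast]=0 → fast++
(s=3,f=7) a[fast]=7≠0 swap→a[3]=7 → slow++,fast++
(s=4,f=8) a[fast]=0 → fast++
(s=4,f=9) a[fast]=0 → fast++
(s=4,f=10) a[fast]=0 → fast++
(s=4,f=11) a[fast]=0 → fast++
(s=4,f=12) a[fast]=5≠0 swap→a[4]=5 → slow++,fast++
(s=5,f=13) a[fast]=0 → fast++
(s=5,f=14) a[fast]=1≠0 swap→a[5]=1 → slow++,fast++
(s=6,f=15) a[fast]=0 → fast++
(s=6,f=16) a[fast]=0 → fast++
(s=6,f=17) a[fast]=2≠0 swap→a[6]=2 → slow++,fast++
(s=7,f=18) a[fast]=2≠0 swap→a[7]=2 → slow++,fast++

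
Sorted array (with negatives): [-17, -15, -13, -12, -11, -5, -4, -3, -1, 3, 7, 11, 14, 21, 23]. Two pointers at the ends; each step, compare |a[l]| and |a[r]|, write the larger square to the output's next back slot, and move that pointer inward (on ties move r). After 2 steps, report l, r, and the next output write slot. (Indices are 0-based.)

l=0 r=14: |-17|<=|23| out[14]=529, r--
l=0 r=13: |-17|<=|21| out[13]=441, r--

l=0, r=12, next write slot=12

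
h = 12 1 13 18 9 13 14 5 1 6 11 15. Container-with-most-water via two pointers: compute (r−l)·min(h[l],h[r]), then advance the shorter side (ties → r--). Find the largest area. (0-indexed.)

max area = 132

l=0 r=11: min(12,15)*11=132 best=132 *, l++
l=1 r=11: min(1,15)*10=10 best=132, l++
l=2 r=11: min(13,15)*9=117 best=132, l++
l=3 r=11: min(18,15)*8=120 best=132, r--
l=3 r=10: min(18,11)*7=77 best=132, r--
l=3 r=9: min(18,6)*6=36 best=132, r--
l=3 r=8: min(18,1)*5=5 best=132, r--
l=3 r=7: min(18,5)*4=20 best=132, r--
l=3 r=6: min(18,14)*3=42 best=132, r--
l=3 r=5: min(18,13)*2=26 best=132, r--
l=3 r=4: min(18,9)*1=9 best=132, r--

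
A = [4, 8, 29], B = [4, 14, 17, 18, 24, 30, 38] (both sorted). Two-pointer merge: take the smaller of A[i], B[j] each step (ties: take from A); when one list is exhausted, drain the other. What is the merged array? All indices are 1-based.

[4, 4, 8, 14, 17, 18, 24, 29, 30, 38]

i=1 j=1: A[i]=4<=B[j]=4 take 4, i++
i=2 j=1: A[i]=8>B[j]=4 take 4, j++
i=2 j=2: A[i]=8<=B[j]=14 take 8, i++
i=3 j=2: A[i]=29>B[j]=14 take 14, j++
i=3 j=3: A[i]=29>B[j]=17 take 17, j++
i=3 j=4: A[i]=29>B[j]=18 take 18, j++
i=3 j=5: A[i]=29>B[j]=24 take 24, j++
i=3 j=6: A[i]=29<=B[j]=30 take 29, i++
i=4 j=6: A done, take B[j]=30, j++
i=4 j=7: A done, take B[j]=38, j++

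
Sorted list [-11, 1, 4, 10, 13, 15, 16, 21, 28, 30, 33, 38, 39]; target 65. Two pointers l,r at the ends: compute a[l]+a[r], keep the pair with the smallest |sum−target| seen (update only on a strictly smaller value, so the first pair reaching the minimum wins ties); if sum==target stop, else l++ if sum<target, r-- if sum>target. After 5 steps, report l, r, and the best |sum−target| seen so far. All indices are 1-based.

[1,13] -11+39=28 d=37 * → l++
[2,13] 1+39=40 d=25 * → l++
[3,13] 4+39=43 d=22 * → l++
[4,13] 10+39=49 d=16 * → l++
[5,13] 13+39=52 d=13 * → l++

l=6, r=13, best |Δ|=13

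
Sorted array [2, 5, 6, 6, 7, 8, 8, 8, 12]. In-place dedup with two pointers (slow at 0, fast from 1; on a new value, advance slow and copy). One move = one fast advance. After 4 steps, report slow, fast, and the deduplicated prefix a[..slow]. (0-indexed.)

slow=0 fast=1: a[fast]=5≠a[slow]=2 write a[1]=5, slow++,fast++
slow=1 fast=2: a[fast]=6≠a[slow]=5 write a[2]=6, slow++,fast++
slow=2 fast=3: a[fast]=6=a[slow] dup, fast++
slow=2 fast=4: a[fast]=7≠a[slow]=6 write a[3]=7, slow++,fast++

slow=3, fast=5, prefix=[2, 5, 6, 7]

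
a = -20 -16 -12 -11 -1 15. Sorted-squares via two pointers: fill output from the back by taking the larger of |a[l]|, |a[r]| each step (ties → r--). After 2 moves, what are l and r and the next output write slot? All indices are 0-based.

[0,5] |-20|>|15| out[5]=400 → l++
[1,5] |-16|>|15| out[4]=256 → l++

l=2, r=5, next write slot=3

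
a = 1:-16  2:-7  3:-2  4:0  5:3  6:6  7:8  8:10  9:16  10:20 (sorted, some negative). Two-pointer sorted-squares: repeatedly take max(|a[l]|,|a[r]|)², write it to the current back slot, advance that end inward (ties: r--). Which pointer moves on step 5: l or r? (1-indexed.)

r

[1,10] |-16|<=|20| out[10]=400 → r--
[1,9] |-16|<=|16| out[9]=256 → r--
[1,8] |-16|>|10| out[8]=256 → l++
[2,8] |-7|<=|10| out[7]=100 → r--
[2,7] |-7|<=|8| out[6]=64 → r--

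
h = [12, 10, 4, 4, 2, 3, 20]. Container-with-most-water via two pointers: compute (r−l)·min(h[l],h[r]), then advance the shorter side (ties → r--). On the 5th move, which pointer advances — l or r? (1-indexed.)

l

l=1 r=7: min(12,20)*6=72 best=72 *, l++
l=2 r=7: min(10,20)*5=50 best=72, l++
l=3 r=7: min(4,20)*4=16 best=72, l++
l=4 r=7: min(4,20)*3=12 best=72, l++
l=5 r=7: min(2,20)*2=4 best=72, l++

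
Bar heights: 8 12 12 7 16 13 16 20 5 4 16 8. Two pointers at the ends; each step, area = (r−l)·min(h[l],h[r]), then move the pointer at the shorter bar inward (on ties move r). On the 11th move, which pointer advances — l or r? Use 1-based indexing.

l

[1,12] min(8,8)*11=88 best=88 * → r--
[1,11] min(8,16)*10=80 best=88 → l++
[2,11] min(12,16)*9=108 best=108 * → l++
[3,11] min(12,16)*8=96 best=108 → l++
[4,11] min(7,16)*7=49 best=108 → l++
[5,11] min(16,16)*6=96 best=108 → r--
[5,10] min(16,4)*5=20 best=108 → r--
[5,9] min(16,5)*4=20 best=108 → r--
[5,8] min(16,20)*3=48 best=108 → l++
[6,8] min(13,20)*2=26 best=108 → l++
[7,8] min(16,20)*1=16 best=108 → l++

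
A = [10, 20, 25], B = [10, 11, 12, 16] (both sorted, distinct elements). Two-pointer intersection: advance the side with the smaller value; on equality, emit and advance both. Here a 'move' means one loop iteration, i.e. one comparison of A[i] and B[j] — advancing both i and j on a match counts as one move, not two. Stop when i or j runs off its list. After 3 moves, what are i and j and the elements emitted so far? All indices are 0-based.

i=0 j=0: 10==10 emit, i++,j++
i=1 j=1: 20>11, j++
i=1 j=2: 20>12, j++

i=1, j=3, emitted=[10]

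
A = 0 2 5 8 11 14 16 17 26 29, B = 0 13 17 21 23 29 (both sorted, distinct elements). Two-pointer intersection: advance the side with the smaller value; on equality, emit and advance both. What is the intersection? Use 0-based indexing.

intersection = [0, 17, 29]

i=0 j=0: 0==0 emit, i++,j++
i=1 j=1: 2<13, i++
i=2 j=1: 5<13, i++
i=3 j=1: 8<13, i++
i=4 j=1: 11<13, i++
i=5 j=1: 14>13, j++
i=5 j=2: 14<17, i++
i=6 j=2: 16<17, i++
i=7 j=2: 17==17 emit, i++,j++
i=8 j=3: 26>21, j++
i=8 j=4: 26>23, j++
i=8 j=5: 26<29, i++
i=9 j=5: 29==29 emit, i++,j++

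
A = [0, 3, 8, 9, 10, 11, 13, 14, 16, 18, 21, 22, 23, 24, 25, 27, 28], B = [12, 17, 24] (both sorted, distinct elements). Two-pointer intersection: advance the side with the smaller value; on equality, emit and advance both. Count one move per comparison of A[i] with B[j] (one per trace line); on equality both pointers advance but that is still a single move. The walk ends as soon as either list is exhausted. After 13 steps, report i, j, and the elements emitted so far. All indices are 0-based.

[i=0,j=0] 0<12 → i++
[i=1,j=0] 3<12 → i++
[i=2,j=0] 8<12 → i++
[i=3,j=0] 9<12 → i++
[i=4,j=0] 10<12 → i++
[i=5,j=0] 11<12 → i++
[i=6,j=0] 13>12 → j++
[i=6,j=1] 13<17 → i++
[i=7,j=1] 14<17 → i++
[i=8,j=1] 16<17 → i++
[i=9,j=1] 18>17 → j++
[i=9,j=2] 18<24 → i++
[i=10,j=2] 21<24 → i++

i=11, j=2, emitted=[]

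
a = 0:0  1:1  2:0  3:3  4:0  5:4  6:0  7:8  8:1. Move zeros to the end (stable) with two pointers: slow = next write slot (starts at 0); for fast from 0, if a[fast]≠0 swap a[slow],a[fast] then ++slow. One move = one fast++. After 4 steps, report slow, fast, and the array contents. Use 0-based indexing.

(s=0,f=0) a[fast]=0 → fast++
(s=0,f=1) a[fast]=1≠0 swap→a[0]=1 → slow++,fast++
(s=1,f=2) a[fast]=0 → fast++
(s=1,f=3) a[fast]=3≠0 swap→a[1]=3 → slow++,fast++

slow=2, fast=4, a=[1, 3, 0, 0, 0, 4, 0, 8, 1]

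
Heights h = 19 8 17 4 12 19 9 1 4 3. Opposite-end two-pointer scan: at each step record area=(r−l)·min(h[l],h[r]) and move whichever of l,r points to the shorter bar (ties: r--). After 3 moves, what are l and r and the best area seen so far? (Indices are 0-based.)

l=0, r=6, best area=32

[0,9] min(19,3)*9=27 best=27 * → r--
[0,8] min(19,4)*8=32 best=32 * → r--
[0,7] min(19,1)*7=7 best=32 → r--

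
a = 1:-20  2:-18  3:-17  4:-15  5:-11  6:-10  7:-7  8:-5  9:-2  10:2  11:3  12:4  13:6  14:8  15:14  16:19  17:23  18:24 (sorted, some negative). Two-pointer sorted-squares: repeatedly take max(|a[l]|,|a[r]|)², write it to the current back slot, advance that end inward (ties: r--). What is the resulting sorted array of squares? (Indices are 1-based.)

[4, 4, 9, 16, 25, 36, 49, 64, 100, 121, 196, 225, 289, 324, 361, 400, 529, 576]

[1,18] |-20|<=|24| out[18]=576 → r--
[1,17] |-20|<=|23| out[17]=529 → r--
[1,16] |-20|>|19| out[16]=400 → l++
[2,16] |-18|<=|19| out[15]=361 → r--
[2,15] |-18|>|14| out[14]=324 → l++
[3,15] |-17|>|14| out[13]=289 → l++
[4,15] |-15|>|14| out[12]=225 → l++
[5,15] |-11|<=|14| out[11]=196 → r--
[5,14] |-11|>|8| out[10]=121 → l++
[6,14] |-10|>|8| out[9]=100 → l++
[7,14] |-7|<=|8| out[8]=64 → r--
[7,13] |-7|>|6| out[7]=49 → l++
[8,13] |-5|<=|6| out[6]=36 → r--
[8,12] |-5|>|4| out[5]=25 → l++
[9,12] |-2|<=|4| out[4]=16 → r--
[9,11] |-2|<=|3| out[3]=9 → r--
[9,10] |-2|<=|2| out[2]=4 → r--
[9,9] |-2|<=|-2| out[1]=4 → r--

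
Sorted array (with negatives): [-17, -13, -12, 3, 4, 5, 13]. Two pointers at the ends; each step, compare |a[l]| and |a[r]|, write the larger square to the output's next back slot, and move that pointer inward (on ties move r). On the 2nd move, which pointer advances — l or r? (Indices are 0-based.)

[0,6] |-17|>|13| out[6]=289 → l++
[1,6] |-13|<=|13| out[5]=169 → r--

r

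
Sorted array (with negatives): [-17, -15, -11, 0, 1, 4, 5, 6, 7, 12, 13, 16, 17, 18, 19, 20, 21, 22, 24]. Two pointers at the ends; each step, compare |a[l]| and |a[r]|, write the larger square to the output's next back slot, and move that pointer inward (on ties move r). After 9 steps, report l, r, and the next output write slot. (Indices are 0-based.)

l=0 r=18: |-17|<=|24| out[18]=576, r--
l=0 r=17: |-17|<=|22| out[17]=484, r--
l=0 r=16: |-17|<=|21| out[16]=441, r--
l=0 r=15: |-17|<=|20| out[15]=400, r--
l=0 r=14: |-17|<=|19| out[14]=361, r--
l=0 r=13: |-17|<=|18| out[13]=324, r--
l=0 r=12: |-17|<=|17| out[12]=289, r--
l=0 r=11: |-17|>|16| out[11]=289, l++
l=1 r=11: |-15|<=|16| out[10]=256, r--

l=1, r=10, next write slot=9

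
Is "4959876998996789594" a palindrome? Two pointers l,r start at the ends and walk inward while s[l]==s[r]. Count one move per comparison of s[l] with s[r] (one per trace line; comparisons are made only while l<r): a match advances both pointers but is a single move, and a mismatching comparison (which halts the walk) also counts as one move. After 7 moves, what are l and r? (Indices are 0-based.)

l=7, r=11

l=0 r=18: '4'=='4', l++,r--
l=1 r=17: '9'=='9', l++,r--
l=2 r=16: '5'=='5', l++,r--
l=3 r=15: '9'=='9', l++,r--
l=4 r=14: '8'=='8', l++,r--
l=5 r=13: '7'=='7', l++,r--
l=6 r=12: '6'=='6', l++,r--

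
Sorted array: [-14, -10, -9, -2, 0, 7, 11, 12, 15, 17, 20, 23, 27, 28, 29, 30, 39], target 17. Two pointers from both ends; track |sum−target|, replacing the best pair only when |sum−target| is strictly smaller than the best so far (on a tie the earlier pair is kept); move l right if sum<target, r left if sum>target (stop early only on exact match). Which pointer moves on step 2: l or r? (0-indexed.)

l=0 r=16: -14+39=25 d=8 *, r--
l=0 r=15: -14+30=16 d=1 *, l++

l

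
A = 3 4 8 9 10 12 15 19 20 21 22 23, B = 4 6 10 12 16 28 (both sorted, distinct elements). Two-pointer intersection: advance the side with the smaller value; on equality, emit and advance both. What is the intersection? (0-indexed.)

i=0 j=0: 3<4, i++
i=1 j=0: 4==4 emit, i++,j++
i=2 j=1: 8>6, j++
i=2 j=2: 8<10, i++
i=3 j=2: 9<10, i++
i=4 j=2: 10==10 emit, i++,j++
i=5 j=3: 12==12 emit, i++,j++
i=6 j=4: 15<16, i++
i=7 j=4: 19>16, j++
i=7 j=5: 19<28, i++
i=8 j=5: 20<28, i++
i=9 j=5: 21<28, i++
i=10 j=5: 22<28, i++
i=11 j=5: 23<28, i++

intersection = [4, 10, 12]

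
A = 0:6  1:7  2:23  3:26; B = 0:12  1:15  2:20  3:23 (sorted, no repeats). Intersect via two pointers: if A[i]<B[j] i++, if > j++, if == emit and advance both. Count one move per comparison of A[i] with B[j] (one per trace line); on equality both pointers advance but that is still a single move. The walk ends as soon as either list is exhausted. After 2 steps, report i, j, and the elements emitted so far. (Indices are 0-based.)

i=2, j=0, emitted=[]

[i=0,j=0] 6<12 → i++
[i=1,j=0] 7<12 → i++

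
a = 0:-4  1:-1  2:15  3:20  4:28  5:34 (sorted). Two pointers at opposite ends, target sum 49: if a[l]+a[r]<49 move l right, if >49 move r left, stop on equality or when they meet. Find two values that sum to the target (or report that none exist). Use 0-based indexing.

l=0 r=5: -4+34=30 <49, l++
l=1 r=5: -1+34=33 <49, l++
l=2 r=5: 15+34=49, found

(15, 34)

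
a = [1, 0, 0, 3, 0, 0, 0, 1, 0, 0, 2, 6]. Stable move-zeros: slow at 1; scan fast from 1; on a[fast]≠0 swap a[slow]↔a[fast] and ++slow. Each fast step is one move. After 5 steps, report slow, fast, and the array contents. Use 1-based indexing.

slow=1 fast=1: a[fast]=1≠0 swap→a[1]=1, slow++,fast++
slow=2 fast=2: a[fast]=0, fast++
slow=2 fast=3: a[fast]=0, fast++
slow=2 fast=4: a[fast]=3≠0 swap→a[2]=3, slow++,fast++
slow=3 fast=5: a[fast]=0, fast++

slow=3, fast=6, a=[1, 3, 0, 0, 0, 0, 0, 1, 0, 0, 2, 6]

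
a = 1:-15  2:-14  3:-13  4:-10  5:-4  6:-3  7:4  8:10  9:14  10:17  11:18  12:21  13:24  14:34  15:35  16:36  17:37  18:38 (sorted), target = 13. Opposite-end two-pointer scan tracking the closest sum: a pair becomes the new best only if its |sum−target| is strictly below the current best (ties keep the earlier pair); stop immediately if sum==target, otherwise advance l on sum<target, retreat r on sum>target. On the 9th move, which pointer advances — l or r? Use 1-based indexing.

l=1 r=18: -15+38=23 d=10 *, r--
l=1 r=17: -15+37=22 d=9 *, r--
l=1 r=16: -15+36=21 d=8 *, r--
l=1 r=15: -15+35=20 d=7 *, r--
l=1 r=14: -15+34=19 d=6 *, r--
l=1 r=13: -15+24=9 d=4 *, l++
l=2 r=13: -14+24=10 d=3 *, l++
l=3 r=13: -13+24=11 d=2 *, l++
l=4 r=13: -10+24=14 d=1 *, r--

r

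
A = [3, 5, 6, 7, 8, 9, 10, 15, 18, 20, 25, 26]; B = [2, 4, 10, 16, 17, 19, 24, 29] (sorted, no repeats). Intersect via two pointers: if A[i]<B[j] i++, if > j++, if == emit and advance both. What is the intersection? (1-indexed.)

i=1 j=1: 3>2, j++
i=1 j=2: 3<4, i++
i=2 j=2: 5>4, j++
i=2 j=3: 5<10, i++
i=3 j=3: 6<10, i++
i=4 j=3: 7<10, i++
i=5 j=3: 8<10, i++
i=6 j=3: 9<10, i++
i=7 j=3: 10==10 emit, i++,j++
i=8 j=4: 15<16, i++
i=9 j=4: 18>16, j++
i=9 j=5: 18>17, j++
i=9 j=6: 18<19, i++
i=10 j=6: 20>19, j++
i=10 j=7: 20<24, i++
i=11 j=7: 25>24, j++
i=11 j=8: 25<29, i++
i=12 j=8: 26<29, i++

intersection = [10]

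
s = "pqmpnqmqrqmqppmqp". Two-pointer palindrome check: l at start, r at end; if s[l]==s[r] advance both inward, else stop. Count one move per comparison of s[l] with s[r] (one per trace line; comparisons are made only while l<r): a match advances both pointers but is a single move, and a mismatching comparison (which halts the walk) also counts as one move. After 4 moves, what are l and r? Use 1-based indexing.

l=1 r=17: 'p'=='p', l++,r--
l=2 r=16: 'q'=='q', l++,r--
l=3 r=15: 'm'=='m', l++,r--
l=4 r=14: 'p'=='p', l++,r--

l=5, r=13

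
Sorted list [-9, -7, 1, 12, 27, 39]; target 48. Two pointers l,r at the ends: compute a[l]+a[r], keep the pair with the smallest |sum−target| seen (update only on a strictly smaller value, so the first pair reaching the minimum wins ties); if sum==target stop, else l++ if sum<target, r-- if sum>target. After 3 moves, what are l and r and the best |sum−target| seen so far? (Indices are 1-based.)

l=1 r=6: -9+39=30 d=18 *, l++
l=2 r=6: -7+39=32 d=16 *, l++
l=3 r=6: 1+39=40 d=8 *, l++

l=4, r=6, best |Δ|=8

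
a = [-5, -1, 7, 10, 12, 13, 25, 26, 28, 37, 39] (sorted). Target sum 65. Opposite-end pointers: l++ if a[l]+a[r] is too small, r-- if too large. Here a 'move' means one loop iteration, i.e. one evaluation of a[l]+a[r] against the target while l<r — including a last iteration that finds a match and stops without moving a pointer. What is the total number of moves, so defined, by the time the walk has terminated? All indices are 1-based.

8 moves

l=1 r=11: -5+39=34 <65, l++
l=2 r=11: -1+39=38 <65, l++
l=3 r=11: 7+39=46 <65, l++
l=4 r=11: 10+39=49 <65, l++
l=5 r=11: 12+39=51 <65, l++
l=6 r=11: 13+39=52 <65, l++
l=7 r=11: 25+39=64 <65, l++
l=8 r=11: 26+39=65, found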